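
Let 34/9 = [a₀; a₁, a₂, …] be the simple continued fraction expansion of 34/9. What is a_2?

3

Repeatedly divide and take the remainder:
34 ÷ 9 → quotient 3, remainder 7
9 ÷ 7 → quotient 1, remainder 2
7 ÷ 2 → quotient 3, remainder 1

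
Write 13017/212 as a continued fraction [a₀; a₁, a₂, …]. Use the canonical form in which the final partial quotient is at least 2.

[61; 2, 2, 42]

13017 = 61·212 + 85, so a_0 = 61
212 = 2·85 + 42, so a_1 = 2
85 = 2·42 + 1, so a_2 = 2
42 = 42·1 + 0, so a_3 = 42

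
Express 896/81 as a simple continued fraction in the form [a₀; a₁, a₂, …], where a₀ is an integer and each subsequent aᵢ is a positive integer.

[11; 16, 5]

⌊896/81⌋ = 11, remainder 5
⌊81/5⌋ = 16, remainder 1
⌊5/1⌋ = 5, remainder 0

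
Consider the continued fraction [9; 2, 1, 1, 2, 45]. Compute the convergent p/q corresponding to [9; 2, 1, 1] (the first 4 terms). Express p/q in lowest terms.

47/5

Work from the innermost term outward:
Start with 1.
1 + 1/(1/1) = 1 + 1/1 = 2/1
2 + 1/(2/1) = 2 + 1/2 = 5/2
9 + 1/(5/2) = 9 + 2/5 = 47/5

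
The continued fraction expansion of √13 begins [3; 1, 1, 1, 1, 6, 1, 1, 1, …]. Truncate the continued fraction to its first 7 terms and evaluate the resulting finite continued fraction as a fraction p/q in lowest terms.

Starting at the tail and folding back:
Start with 1.
6 + 1/(1/1) = 6 + 1/1 = 7/1
1 + 1/(7/1) = 1 + 1/7 = 8/7
1 + 1/(8/7) = 1 + 7/8 = 15/8
1 + 1/(15/8) = 1 + 8/15 = 23/15
1 + 1/(23/15) = 1 + 15/23 = 38/23
3 + 1/(38/23) = 3 + 23/38 = 137/38

137/38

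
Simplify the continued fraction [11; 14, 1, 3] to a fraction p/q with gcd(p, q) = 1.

a_0 = 11: 11/1
a_1 = 14: 155/14
a_2 = 1: 166/15
a_3 = 3: 653/59

653/59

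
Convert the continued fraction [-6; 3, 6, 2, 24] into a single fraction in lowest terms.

-5700/1003

Starting at the tail and folding back:
Start with 24.
2 + 1/(24/1) = 2 + 1/24 = 49/24
6 + 1/(49/24) = 6 + 24/49 = 318/49
3 + 1/(318/49) = 3 + 49/318 = 1003/318
-6 + 1/(1003/318) = -6 + 318/1003 = -5700/1003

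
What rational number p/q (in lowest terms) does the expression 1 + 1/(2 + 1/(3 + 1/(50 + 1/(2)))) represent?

Work from the innermost term outward:
Start with 2.
50 + 1/(2/1) = 50 + 1/2 = 101/2
3 + 1/(101/2) = 3 + 2/101 = 305/101
2 + 1/(305/101) = 2 + 101/305 = 711/305
1 + 1/(711/305) = 1 + 305/711 = 1016/711

1016/711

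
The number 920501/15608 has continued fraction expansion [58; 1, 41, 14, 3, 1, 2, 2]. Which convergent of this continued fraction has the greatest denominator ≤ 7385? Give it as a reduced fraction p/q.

List convergents until the denominator exceeds the bound:
a_0 = 58: 58/1  (≤ bound)
a_1 = 1: 59/1  (≤ bound)
a_2 = 41: 2477/42  (≤ bound)
a_3 = 14: 34737/589  (≤ bound)
a_4 = 3: 106688/1809  (≤ bound)
a_5 = 1: 141425/2398  (≤ bound)
a_6 = 2: 389538/6605  (≤ bound)
a_7 = 2: 920501/15608  (> 7385, stop)

389538/6605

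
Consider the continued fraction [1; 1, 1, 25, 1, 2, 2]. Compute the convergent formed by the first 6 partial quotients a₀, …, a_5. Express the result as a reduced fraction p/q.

237/157

a_0 = 1: 1/1
a_1 = 1: 2/1
a_2 = 1: 3/2
a_3 = 25: 77/51
a_4 = 1: 80/53
a_5 = 2: 237/157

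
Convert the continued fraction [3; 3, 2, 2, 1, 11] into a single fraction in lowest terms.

a_0 = 3: 3/1
a_1 = 3: 10/3
a_2 = 2: 23/7
a_3 = 2: 56/17
a_4 = 1: 79/24
a_5 = 11: 925/281

925/281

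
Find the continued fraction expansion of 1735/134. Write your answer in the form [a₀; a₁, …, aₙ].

1735 ÷ 134 → quotient 12, remainder 127
134 ÷ 127 → quotient 1, remainder 7
127 ÷ 7 → quotient 18, remainder 1
7 ÷ 1 → quotient 7, remainder 0

[12; 1, 18, 7]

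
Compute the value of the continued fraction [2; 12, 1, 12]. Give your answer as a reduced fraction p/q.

Start with 12.
1 + 1/(12/1) = 1 + 1/12 = 13/12
12 + 1/(13/12) = 12 + 12/13 = 168/13
2 + 1/(168/13) = 2 + 13/168 = 349/168

349/168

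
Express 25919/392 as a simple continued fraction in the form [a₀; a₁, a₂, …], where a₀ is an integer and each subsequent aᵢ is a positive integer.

[66; 8, 2, 1, 15]

Apply division with remainder until the remainder is 0:
25919 ÷ 392 → quotient 66, remainder 47
392 ÷ 47 → quotient 8, remainder 16
47 ÷ 16 → quotient 2, remainder 15
16 ÷ 15 → quotient 1, remainder 1
15 ÷ 1 → quotient 15, remainder 0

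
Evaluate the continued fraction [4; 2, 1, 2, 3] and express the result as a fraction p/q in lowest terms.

Work from the innermost term outward:
Start with 3.
2 + 1/(3/1) = 2 + 1/3 = 7/3
1 + 1/(7/3) = 1 + 3/7 = 10/7
2 + 1/(10/7) = 2 + 7/10 = 27/10
4 + 1/(27/10) = 4 + 10/27 = 118/27

118/27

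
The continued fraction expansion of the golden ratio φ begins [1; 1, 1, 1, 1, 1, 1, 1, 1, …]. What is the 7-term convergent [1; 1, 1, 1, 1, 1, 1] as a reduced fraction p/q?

Use the convergent recurrence hₖ = aₖ·hₖ₋₁ + hₖ₋₂ (and likewise for the denominators kₖ):
a_0 = 1: 1/1
a_1 = 1: 2/1
a_2 = 1: 3/2
a_3 = 1: 5/3
a_4 = 1: 8/5
a_5 = 1: 13/8
a_6 = 1: 21/13

21/13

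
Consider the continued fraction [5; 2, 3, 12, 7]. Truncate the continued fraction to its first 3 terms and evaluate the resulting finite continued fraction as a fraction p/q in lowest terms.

38/7

Collapse the nested fraction from the inside out:
Start with 3.
2 + 1/(3/1) = 2 + 1/3 = 7/3
5 + 1/(7/3) = 5 + 3/7 = 38/7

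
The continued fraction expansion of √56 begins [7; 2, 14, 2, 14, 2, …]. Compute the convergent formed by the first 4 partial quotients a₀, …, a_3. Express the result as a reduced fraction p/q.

449/60

Compute successive convergents:
a_0 = 7: 7/1
a_1 = 2: 15/2
a_2 = 14: 217/29
a_3 = 2: 449/60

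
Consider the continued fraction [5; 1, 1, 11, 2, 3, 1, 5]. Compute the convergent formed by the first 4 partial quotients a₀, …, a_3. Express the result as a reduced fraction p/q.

127/23

Compute successive convergents:
a_0 = 5: 5/1
a_1 = 1: 6/1
a_2 = 1: 11/2
a_3 = 11: 127/23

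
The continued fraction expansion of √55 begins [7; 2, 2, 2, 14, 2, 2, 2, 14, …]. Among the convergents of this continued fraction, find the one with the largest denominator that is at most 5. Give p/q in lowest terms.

List convergents until the denominator exceeds the bound:
a_0 = 7: 7/1  (≤ bound)
a_1 = 2: 15/2  (≤ bound)
a_2 = 2: 37/5  (≤ bound)
a_3 = 2: 89/12  (> 5, stop)

37/5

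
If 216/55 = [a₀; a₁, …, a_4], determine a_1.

1

216 = 3·55 + 51, so a_0 = 3
55 = 1·51 + 4, so a_1 = 1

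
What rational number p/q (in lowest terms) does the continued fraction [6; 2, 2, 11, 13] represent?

4777/746

Build up convergents one term at a time:
a_0 = 6: 6/1
a_1 = 2: 13/2
a_2 = 2: 32/5
a_3 = 11: 365/57
a_4 = 13: 4777/746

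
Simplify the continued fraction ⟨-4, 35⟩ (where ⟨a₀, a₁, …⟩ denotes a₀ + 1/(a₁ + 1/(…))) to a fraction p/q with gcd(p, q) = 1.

Start with 35.
-4 + 1/(35/1) = -4 + 1/35 = -139/35

-139/35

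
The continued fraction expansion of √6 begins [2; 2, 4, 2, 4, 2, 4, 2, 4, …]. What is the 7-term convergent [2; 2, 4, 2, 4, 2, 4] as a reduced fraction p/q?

2158/881

Start with 4.
2 + 1/(4/1) = 2 + 1/4 = 9/4
4 + 1/(9/4) = 4 + 4/9 = 40/9
2 + 1/(40/9) = 2 + 9/40 = 89/40
4 + 1/(89/40) = 4 + 40/89 = 396/89
2 + 1/(396/89) = 2 + 89/396 = 881/396
2 + 1/(881/396) = 2 + 396/881 = 2158/881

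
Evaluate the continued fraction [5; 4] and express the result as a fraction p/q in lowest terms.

a_0 = 5: 5/1
a_1 = 4: 21/4

21/4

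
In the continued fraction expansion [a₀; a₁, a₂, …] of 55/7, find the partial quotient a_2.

55 ÷ 7 → quotient 7, remainder 6
7 ÷ 6 → quotient 1, remainder 1
6 ÷ 1 → quotient 6, remainder 0

6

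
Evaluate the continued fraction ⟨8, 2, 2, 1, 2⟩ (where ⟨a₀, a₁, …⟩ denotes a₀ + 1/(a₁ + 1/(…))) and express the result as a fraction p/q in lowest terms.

a_0 = 8: 8/1
a_1 = 2: 17/2
a_2 = 2: 42/5
a_3 = 1: 59/7
a_4 = 2: 160/19

160/19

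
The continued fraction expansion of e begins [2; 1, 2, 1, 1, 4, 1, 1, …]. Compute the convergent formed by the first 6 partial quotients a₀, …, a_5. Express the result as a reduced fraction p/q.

87/32

Start with 4.
1 + 1/(4/1) = 1 + 1/4 = 5/4
1 + 1/(5/4) = 1 + 4/5 = 9/5
2 + 1/(9/5) = 2 + 5/9 = 23/9
1 + 1/(23/9) = 1 + 9/23 = 32/23
2 + 1/(32/23) = 2 + 23/32 = 87/32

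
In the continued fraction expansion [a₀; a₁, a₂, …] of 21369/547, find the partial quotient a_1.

15

21369 ÷ 547 → quotient 39, remainder 36
547 ÷ 36 → quotient 15, remainder 7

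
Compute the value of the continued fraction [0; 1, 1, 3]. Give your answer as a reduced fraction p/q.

Compute successive convergents:
a_0 = 0: 0/1
a_1 = 1: 1/1
a_2 = 1: 1/2
a_3 = 3: 4/7

4/7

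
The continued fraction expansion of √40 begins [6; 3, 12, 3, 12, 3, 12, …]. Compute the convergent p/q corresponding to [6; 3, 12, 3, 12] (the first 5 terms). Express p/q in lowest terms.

Use the convergent recurrence hₖ = aₖ·hₖ₋₁ + hₖ₋₂ (and likewise for the denominators kₖ):
a_0 = 6: 6/1
a_1 = 3: 19/3
a_2 = 12: 234/37
a_3 = 3: 721/114
a_4 = 12: 8886/1405

8886/1405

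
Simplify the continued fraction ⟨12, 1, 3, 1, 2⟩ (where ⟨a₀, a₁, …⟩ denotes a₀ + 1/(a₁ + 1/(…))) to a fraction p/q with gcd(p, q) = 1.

Starting at the tail and folding back:
Start with 2.
1 + 1/(2/1) = 1 + 1/2 = 3/2
3 + 1/(3/2) = 3 + 2/3 = 11/3
1 + 1/(11/3) = 1 + 3/11 = 14/11
12 + 1/(14/11) = 12 + 11/14 = 179/14

179/14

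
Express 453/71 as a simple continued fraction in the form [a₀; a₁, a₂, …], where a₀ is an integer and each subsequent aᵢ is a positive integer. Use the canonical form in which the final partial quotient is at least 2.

Run the Euclidean algorithm, recording each quotient:
⌊453/71⌋ = 6, remainder 27
⌊71/27⌋ = 2, remainder 17
⌊27/17⌋ = 1, remainder 10
⌊17/10⌋ = 1, remainder 7
⌊10/7⌋ = 1, remainder 3
⌊7/3⌋ = 2, remainder 1
⌊3/1⌋ = 3, remainder 0

[6; 2, 1, 1, 1, 2, 3]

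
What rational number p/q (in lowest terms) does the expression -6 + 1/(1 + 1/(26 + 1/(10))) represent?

-1365/271

Start with 10.
26 + 1/(10/1) = 26 + 1/10 = 261/10
1 + 1/(261/10) = 1 + 10/261 = 271/261
-6 + 1/(271/261) = -6 + 261/271 = -1365/271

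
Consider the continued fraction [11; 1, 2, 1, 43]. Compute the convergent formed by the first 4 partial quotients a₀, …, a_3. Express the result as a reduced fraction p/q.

47/4

a_0 = 11: 11/1
a_1 = 1: 12/1
a_2 = 2: 35/3
a_3 = 1: 47/4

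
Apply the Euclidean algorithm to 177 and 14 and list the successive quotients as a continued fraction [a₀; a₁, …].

[12; 1, 1, 1, 4]

Repeatedly divide and take the remainder:
⌊177/14⌋ = 12, remainder 9
⌊14/9⌋ = 1, remainder 5
⌊9/5⌋ = 1, remainder 4
⌊5/4⌋ = 1, remainder 1
⌊4/1⌋ = 4, remainder 0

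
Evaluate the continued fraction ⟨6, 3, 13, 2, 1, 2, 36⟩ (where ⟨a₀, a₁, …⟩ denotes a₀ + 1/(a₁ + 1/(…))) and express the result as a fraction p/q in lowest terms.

75694/11967

Start with 36.
2 + 1/(36/1) = 2 + 1/36 = 73/36
1 + 1/(73/36) = 1 + 36/73 = 109/73
2 + 1/(109/73) = 2 + 73/109 = 291/109
13 + 1/(291/109) = 13 + 109/291 = 3892/291
3 + 1/(3892/291) = 3 + 291/3892 = 11967/3892
6 + 1/(11967/3892) = 6 + 3892/11967 = 75694/11967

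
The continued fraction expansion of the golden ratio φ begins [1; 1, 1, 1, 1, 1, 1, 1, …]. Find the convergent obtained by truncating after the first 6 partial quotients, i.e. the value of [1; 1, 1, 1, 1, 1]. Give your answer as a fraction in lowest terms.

Start with 1.
1 + 1/(1/1) = 1 + 1/1 = 2/1
1 + 1/(2/1) = 1 + 1/2 = 3/2
1 + 1/(3/2) = 1 + 2/3 = 5/3
1 + 1/(5/3) = 1 + 3/5 = 8/5
1 + 1/(8/5) = 1 + 5/8 = 13/8

13/8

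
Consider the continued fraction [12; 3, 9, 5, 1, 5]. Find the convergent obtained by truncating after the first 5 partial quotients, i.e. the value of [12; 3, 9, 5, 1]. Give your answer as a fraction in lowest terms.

a_0 = 12: 12/1
a_1 = 3: 37/3
a_2 = 9: 345/28
a_3 = 5: 1762/143
a_4 = 1: 2107/171

2107/171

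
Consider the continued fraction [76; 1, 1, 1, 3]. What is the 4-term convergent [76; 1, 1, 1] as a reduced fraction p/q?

230/3

Start with 1.
1 + 1/(1/1) = 1 + 1/1 = 2/1
1 + 1/(2/1) = 1 + 1/2 = 3/2
76 + 1/(3/2) = 76 + 2/3 = 230/3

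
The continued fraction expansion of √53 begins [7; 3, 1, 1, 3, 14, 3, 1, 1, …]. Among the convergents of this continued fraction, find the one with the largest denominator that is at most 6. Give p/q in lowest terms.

a_0 = 7: 7/1  (≤ bound)
a_1 = 3: 22/3  (≤ bound)
a_2 = 1: 29/4  (≤ bound)
a_3 = 1: 51/7  (> 6, stop)

29/4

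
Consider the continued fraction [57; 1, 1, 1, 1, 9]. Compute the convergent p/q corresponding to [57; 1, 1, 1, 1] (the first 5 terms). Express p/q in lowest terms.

288/5

Use the convergent recurrence hₖ = aₖ·hₖ₋₁ + hₖ₋₂ (and likewise for the denominators kₖ):
a_0 = 57: 57/1
a_1 = 1: 58/1
a_2 = 1: 115/2
a_3 = 1: 173/3
a_4 = 1: 288/5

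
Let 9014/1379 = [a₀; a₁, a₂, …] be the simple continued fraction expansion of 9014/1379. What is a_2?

9014 = 6·1379 + 740, so a_0 = 6
1379 = 1·740 + 639, so a_1 = 1
740 = 1·639 + 101, so a_2 = 1

1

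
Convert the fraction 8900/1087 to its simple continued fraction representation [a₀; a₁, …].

[8; 5, 3, 22, 3]

8900 = 8·1087 + 204, so a_0 = 8
1087 = 5·204 + 67, so a_1 = 5
204 = 3·67 + 3, so a_2 = 3
67 = 22·3 + 1, so a_3 = 22
3 = 3·1 + 0, so a_4 = 3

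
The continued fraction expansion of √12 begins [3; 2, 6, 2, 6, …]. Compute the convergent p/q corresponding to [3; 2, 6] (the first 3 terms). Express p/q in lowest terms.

Collapse the nested fraction from the inside out:
Start with 6.
2 + 1/(6/1) = 2 + 1/6 = 13/6
3 + 1/(13/6) = 3 + 6/13 = 45/13

45/13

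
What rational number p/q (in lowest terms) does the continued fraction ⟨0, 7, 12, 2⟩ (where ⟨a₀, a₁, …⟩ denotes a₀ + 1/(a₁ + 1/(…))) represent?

Start with 2.
12 + 1/(2/1) = 12 + 1/2 = 25/2
7 + 1/(25/2) = 7 + 2/25 = 177/25
0 + 1/(177/25) = 0 + 25/177 = 25/177

25/177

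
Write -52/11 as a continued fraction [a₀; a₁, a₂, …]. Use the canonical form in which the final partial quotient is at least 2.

[-5; 3, 1, 2]

-52 ÷ 11 → quotient -5, remainder 3
11 ÷ 3 → quotient 3, remainder 2
3 ÷ 2 → quotient 1, remainder 1
2 ÷ 1 → quotient 2, remainder 0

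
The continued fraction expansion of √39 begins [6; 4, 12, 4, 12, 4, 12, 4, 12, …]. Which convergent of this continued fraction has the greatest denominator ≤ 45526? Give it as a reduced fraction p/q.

a_0 = 6: 6/1  (≤ bound)
a_1 = 4: 25/4  (≤ bound)
a_2 = 12: 306/49  (≤ bound)
a_3 = 4: 1249/200  (≤ bound)
a_4 = 12: 15294/2449  (≤ bound)
a_5 = 4: 62425/9996  (≤ bound)
a_6 = 12: 764394/122401  (> 45526, stop)

62425/9996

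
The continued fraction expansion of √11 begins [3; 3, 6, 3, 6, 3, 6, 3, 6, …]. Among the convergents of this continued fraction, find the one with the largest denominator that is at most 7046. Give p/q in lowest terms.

a_0 = 3: 3/1  (≤ bound)
a_1 = 3: 10/3  (≤ bound)
a_2 = 6: 63/19  (≤ bound)
a_3 = 3: 199/60  (≤ bound)
a_4 = 6: 1257/379  (≤ bound)
a_5 = 3: 3970/1197  (≤ bound)
a_6 = 6: 25077/7561  (> 7046, stop)

3970/1197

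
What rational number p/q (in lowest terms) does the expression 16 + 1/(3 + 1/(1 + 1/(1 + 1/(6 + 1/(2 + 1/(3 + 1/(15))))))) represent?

85387/5244

Use the convergent recurrence hₖ = aₖ·hₖ₋₁ + hₖ₋₂ (and likewise for the denominators kₖ):
a_0 = 16: 16/1
a_1 = 3: 49/3
a_2 = 1: 65/4
a_3 = 1: 114/7
a_4 = 6: 749/46
a_5 = 2: 1612/99
a_6 = 3: 5585/343
a_7 = 15: 85387/5244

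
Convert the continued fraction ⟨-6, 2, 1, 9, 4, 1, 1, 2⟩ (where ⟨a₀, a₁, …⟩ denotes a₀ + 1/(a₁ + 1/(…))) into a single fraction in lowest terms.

a_0 = -6: -6/1
a_1 = 2: -11/2
a_2 = 1: -17/3
a_3 = 9: -164/29
a_4 = 4: -673/119
a_5 = 1: -837/148
a_6 = 1: -1510/267
a_7 = 2: -3857/682

-3857/682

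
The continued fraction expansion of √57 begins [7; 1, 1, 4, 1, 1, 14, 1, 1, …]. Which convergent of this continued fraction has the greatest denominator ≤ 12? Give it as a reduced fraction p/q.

83/11

List convergents until the denominator exceeds the bound:
a_0 = 7: 7/1  (≤ bound)
a_1 = 1: 8/1  (≤ bound)
a_2 = 1: 15/2  (≤ bound)
a_3 = 4: 68/9  (≤ bound)
a_4 = 1: 83/11  (≤ bound)
a_5 = 1: 151/20  (> 12, stop)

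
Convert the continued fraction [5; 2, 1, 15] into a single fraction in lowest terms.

Starting at the tail and folding back:
Start with 15.
1 + 1/(15/1) = 1 + 1/15 = 16/15
2 + 1/(16/15) = 2 + 15/16 = 47/16
5 + 1/(47/16) = 5 + 16/47 = 251/47

251/47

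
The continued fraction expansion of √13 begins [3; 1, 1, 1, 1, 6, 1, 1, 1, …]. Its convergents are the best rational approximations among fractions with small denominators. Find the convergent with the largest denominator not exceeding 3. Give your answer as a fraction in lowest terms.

a_0 = 3: 3/1  (≤ bound)
a_1 = 1: 4/1  (≤ bound)
a_2 = 1: 7/2  (≤ bound)
a_3 = 1: 11/3  (≤ bound)
a_4 = 1: 18/5  (> 3, stop)

11/3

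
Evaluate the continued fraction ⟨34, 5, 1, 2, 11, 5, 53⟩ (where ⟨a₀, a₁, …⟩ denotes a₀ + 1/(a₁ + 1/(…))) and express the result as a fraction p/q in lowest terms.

1785329/52239

Start with 53.
5 + 1/(53/1) = 5 + 1/53 = 266/53
11 + 1/(266/53) = 11 + 53/266 = 2979/266
2 + 1/(2979/266) = 2 + 266/2979 = 6224/2979
1 + 1/(6224/2979) = 1 + 2979/6224 = 9203/6224
5 + 1/(9203/6224) = 5 + 6224/9203 = 52239/9203
34 + 1/(52239/9203) = 34 + 9203/52239 = 1785329/52239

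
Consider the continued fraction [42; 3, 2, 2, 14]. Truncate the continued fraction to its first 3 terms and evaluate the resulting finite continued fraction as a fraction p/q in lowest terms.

Use the convergent recurrence hₖ = aₖ·hₖ₋₁ + hₖ₋₂ (and likewise for the denominators kₖ):
a_0 = 42: 42/1
a_1 = 3: 127/3
a_2 = 2: 296/7

296/7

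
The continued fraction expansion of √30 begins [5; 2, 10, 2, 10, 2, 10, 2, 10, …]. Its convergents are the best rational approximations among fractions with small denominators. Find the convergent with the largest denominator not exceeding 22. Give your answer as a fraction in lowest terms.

List convergents until the denominator exceeds the bound:
a_0 = 5: 5/1  (≤ bound)
a_1 = 2: 11/2  (≤ bound)
a_2 = 10: 115/21  (≤ bound)
a_3 = 2: 241/44  (> 22, stop)

115/21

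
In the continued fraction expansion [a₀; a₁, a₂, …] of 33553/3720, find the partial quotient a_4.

3

Run the Euclidean algorithm, recording each quotient:
33553 = 9·3720 + 73, so a_0 = 9
3720 = 50·73 + 70, so a_1 = 50
73 = 1·70 + 3, so a_2 = 1
70 = 23·3 + 1, so a_3 = 23
3 = 3·1 + 0, so a_4 = 3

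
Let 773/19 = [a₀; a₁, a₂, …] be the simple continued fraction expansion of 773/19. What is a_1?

773 ÷ 19 → quotient 40, remainder 13
19 ÷ 13 → quotient 1, remainder 6

1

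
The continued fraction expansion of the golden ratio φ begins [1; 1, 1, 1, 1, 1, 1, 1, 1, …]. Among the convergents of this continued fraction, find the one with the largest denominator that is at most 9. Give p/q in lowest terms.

13/8

a_0 = 1: 1/1  (≤ bound)
a_1 = 1: 2/1  (≤ bound)
a_2 = 1: 3/2  (≤ bound)
a_3 = 1: 5/3  (≤ bound)
a_4 = 1: 8/5  (≤ bound)
a_5 = 1: 13/8  (≤ bound)
a_6 = 1: 21/13  (> 9, stop)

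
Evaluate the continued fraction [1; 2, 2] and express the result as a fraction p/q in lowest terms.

Starting at the tail and folding back:
Start with 2.
2 + 1/(2/1) = 2 + 1/2 = 5/2
1 + 1/(5/2) = 1 + 2/5 = 7/5

7/5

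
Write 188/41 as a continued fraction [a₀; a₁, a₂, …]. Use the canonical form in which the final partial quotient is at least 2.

Apply division with remainder until the remainder is 0:
188 ÷ 41 → quotient 4, remainder 24
41 ÷ 24 → quotient 1, remainder 17
24 ÷ 17 → quotient 1, remainder 7
17 ÷ 7 → quotient 2, remainder 3
7 ÷ 3 → quotient 2, remainder 1
3 ÷ 1 → quotient 3, remainder 0

[4; 1, 1, 2, 2, 3]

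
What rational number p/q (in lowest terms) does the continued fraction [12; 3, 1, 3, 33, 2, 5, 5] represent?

Start with 5.
5 + 1/(5/1) = 5 + 1/5 = 26/5
2 + 1/(26/5) = 2 + 5/26 = 57/26
33 + 1/(57/26) = 33 + 26/57 = 1907/57
3 + 1/(1907/57) = 3 + 57/1907 = 5778/1907
1 + 1/(5778/1907) = 1 + 1907/5778 = 7685/5778
3 + 1/(7685/5778) = 3 + 5778/7685 = 28833/7685
12 + 1/(28833/7685) = 12 + 7685/28833 = 353681/28833

353681/28833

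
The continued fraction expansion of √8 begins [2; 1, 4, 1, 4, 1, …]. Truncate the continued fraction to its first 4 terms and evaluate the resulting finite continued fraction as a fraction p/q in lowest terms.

Build up convergents one term at a time:
a_0 = 2: 2/1
a_1 = 1: 3/1
a_2 = 4: 14/5
a_3 = 1: 17/6

17/6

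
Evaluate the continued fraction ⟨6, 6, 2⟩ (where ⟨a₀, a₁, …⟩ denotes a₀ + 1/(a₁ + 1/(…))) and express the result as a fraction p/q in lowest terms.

Start with 2.
6 + 1/(2/1) = 6 + 1/2 = 13/2
6 + 1/(13/2) = 6 + 2/13 = 80/13

80/13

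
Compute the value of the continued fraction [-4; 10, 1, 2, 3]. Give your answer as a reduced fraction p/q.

a_0 = -4: -4/1
a_1 = 10: -39/10
a_2 = 1: -43/11
a_3 = 2: -125/32
a_4 = 3: -418/107

-418/107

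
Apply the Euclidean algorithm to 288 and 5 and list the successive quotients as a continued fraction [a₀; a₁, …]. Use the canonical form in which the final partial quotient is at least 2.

[57; 1, 1, 2]

Apply division with remainder until the remainder is 0:
⌊288/5⌋ = 57, remainder 3
⌊5/3⌋ = 1, remainder 2
⌊3/2⌋ = 1, remainder 1
⌊2/1⌋ = 2, remainder 0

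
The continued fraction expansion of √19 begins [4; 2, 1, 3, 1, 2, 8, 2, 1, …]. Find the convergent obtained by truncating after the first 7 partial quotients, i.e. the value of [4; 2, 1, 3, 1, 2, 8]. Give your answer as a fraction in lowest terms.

1421/326

Compute successive convergents:
a_0 = 4: 4/1
a_1 = 2: 9/2
a_2 = 1: 13/3
a_3 = 3: 48/11
a_4 = 1: 61/14
a_5 = 2: 170/39
a_6 = 8: 1421/326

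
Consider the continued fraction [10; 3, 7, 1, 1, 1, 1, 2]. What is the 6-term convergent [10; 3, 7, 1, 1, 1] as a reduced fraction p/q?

743/72

a_0 = 10: 10/1
a_1 = 3: 31/3
a_2 = 7: 227/22
a_3 = 1: 258/25
a_4 = 1: 485/47
a_5 = 1: 743/72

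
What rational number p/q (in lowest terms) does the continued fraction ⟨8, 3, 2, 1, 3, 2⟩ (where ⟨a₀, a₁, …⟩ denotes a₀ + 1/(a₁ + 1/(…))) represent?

Start with 2.
3 + 1/(2/1) = 3 + 1/2 = 7/2
1 + 1/(7/2) = 1 + 2/7 = 9/7
2 + 1/(9/7) = 2 + 7/9 = 25/9
3 + 1/(25/9) = 3 + 9/25 = 84/25
8 + 1/(84/25) = 8 + 25/84 = 697/84

697/84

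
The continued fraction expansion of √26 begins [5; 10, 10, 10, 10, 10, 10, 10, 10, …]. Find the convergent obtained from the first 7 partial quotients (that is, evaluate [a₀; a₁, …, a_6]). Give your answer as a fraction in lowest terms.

5357035/1050601

Start with 10.
10 + 1/(10/1) = 10 + 1/10 = 101/10
10 + 1/(101/10) = 10 + 10/101 = 1020/101
10 + 1/(1020/101) = 10 + 101/1020 = 10301/1020
10 + 1/(10301/1020) = 10 + 1020/10301 = 104030/10301
10 + 1/(104030/10301) = 10 + 10301/104030 = 1050601/104030
5 + 1/(1050601/104030) = 5 + 104030/1050601 = 5357035/1050601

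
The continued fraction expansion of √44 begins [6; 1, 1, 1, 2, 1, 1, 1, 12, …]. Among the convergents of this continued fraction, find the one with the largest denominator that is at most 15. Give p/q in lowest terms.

a_0 = 6: 6/1  (≤ bound)
a_1 = 1: 7/1  (≤ bound)
a_2 = 1: 13/2  (≤ bound)
a_3 = 1: 20/3  (≤ bound)
a_4 = 2: 53/8  (≤ bound)
a_5 = 1: 73/11  (≤ bound)
a_6 = 1: 126/19  (> 15, stop)

73/11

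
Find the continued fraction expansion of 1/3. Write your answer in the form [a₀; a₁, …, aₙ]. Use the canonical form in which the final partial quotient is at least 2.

1 ÷ 3 → quotient 0, remainder 1
3 ÷ 1 → quotient 3, remainder 0

[0; 3]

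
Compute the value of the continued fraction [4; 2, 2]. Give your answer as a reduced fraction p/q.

22/5

a_0 = 4: 4/1
a_1 = 2: 9/2
a_2 = 2: 22/5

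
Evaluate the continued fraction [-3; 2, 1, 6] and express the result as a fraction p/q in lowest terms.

a_0 = -3: -3/1
a_1 = 2: -5/2
a_2 = 1: -8/3
a_3 = 6: -53/20

-53/20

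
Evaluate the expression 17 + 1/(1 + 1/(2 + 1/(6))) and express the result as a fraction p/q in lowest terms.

a_0 = 17: 17/1
a_1 = 1: 18/1
a_2 = 2: 53/3
a_3 = 6: 336/19

336/19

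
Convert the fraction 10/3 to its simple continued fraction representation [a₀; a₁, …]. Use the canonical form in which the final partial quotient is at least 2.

Apply division with remainder until the remainder is 0:
10 = 3·3 + 1, so a_0 = 3
3 = 3·1 + 0, so a_1 = 3

[3; 3]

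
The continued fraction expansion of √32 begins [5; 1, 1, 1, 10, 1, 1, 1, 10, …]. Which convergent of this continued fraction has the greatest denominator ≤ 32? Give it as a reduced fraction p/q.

181/32

List convergents until the denominator exceeds the bound:
a_0 = 5: 5/1  (≤ bound)
a_1 = 1: 6/1  (≤ bound)
a_2 = 1: 11/2  (≤ bound)
a_3 = 1: 17/3  (≤ bound)
a_4 = 10: 181/32  (≤ bound)
a_5 = 1: 198/35  (> 32, stop)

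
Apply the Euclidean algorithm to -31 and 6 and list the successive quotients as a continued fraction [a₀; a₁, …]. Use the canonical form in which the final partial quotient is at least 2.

-31 ÷ 6 → quotient -6, remainder 5
6 ÷ 5 → quotient 1, remainder 1
5 ÷ 1 → quotient 5, remainder 0

[-6; 1, 5]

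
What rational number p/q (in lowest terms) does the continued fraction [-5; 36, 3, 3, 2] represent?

a_0 = -5: -5/1
a_1 = 36: -179/36
a_2 = 3: -542/109
a_3 = 3: -1805/363
a_4 = 2: -4152/835

-4152/835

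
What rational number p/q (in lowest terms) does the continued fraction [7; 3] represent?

22/3

Start with 3.
7 + 1/(3/1) = 7 + 1/3 = 22/3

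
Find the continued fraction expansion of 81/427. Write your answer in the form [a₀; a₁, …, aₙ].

[0; 5, 3, 1, 2, 7]

Repeatedly divide and take the remainder:
⌊81/427⌋ = 0, remainder 81
⌊427/81⌋ = 5, remainder 22
⌊81/22⌋ = 3, remainder 15
⌊22/15⌋ = 1, remainder 7
⌊15/7⌋ = 2, remainder 1
⌊7/1⌋ = 7, remainder 0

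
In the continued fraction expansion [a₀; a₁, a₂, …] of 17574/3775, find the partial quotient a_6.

17574 = 4·3775 + 2474, so a_0 = 4
3775 = 1·2474 + 1301, so a_1 = 1
2474 = 1·1301 + 1173, so a_2 = 1
1301 = 1·1173 + 128, so a_3 = 1
1173 = 9·128 + 21, so a_4 = 9
128 = 6·21 + 2, so a_5 = 6
21 = 10·2 + 1, so a_6 = 10

10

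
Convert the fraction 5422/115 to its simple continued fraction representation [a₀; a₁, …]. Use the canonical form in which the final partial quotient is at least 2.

[47; 6, 1, 3, 4]

5422 ÷ 115 → quotient 47, remainder 17
115 ÷ 17 → quotient 6, remainder 13
17 ÷ 13 → quotient 1, remainder 4
13 ÷ 4 → quotient 3, remainder 1
4 ÷ 1 → quotient 4, remainder 0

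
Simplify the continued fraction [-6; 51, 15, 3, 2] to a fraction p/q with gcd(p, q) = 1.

-32677/5464

Use the convergent recurrence hₖ = aₖ·hₖ₋₁ + hₖ₋₂ (and likewise for the denominators kₖ):
a_0 = -6: -6/1
a_1 = 51: -305/51
a_2 = 15: -4581/766
a_3 = 3: -14048/2349
a_4 = 2: -32677/5464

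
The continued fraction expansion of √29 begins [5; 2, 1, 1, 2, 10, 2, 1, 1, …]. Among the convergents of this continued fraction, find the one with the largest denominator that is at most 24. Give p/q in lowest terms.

List convergents until the denominator exceeds the bound:
a_0 = 5: 5/1  (≤ bound)
a_1 = 2: 11/2  (≤ bound)
a_2 = 1: 16/3  (≤ bound)
a_3 = 1: 27/5  (≤ bound)
a_4 = 2: 70/13  (≤ bound)
a_5 = 10: 727/135  (> 24, stop)

70/13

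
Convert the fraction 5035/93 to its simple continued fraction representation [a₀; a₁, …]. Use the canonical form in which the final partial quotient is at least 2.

[54; 7, 6, 2]

Repeatedly divide and take the remainder:
5035 = 54·93 + 13, so a_0 = 54
93 = 7·13 + 2, so a_1 = 7
13 = 6·2 + 1, so a_2 = 6
2 = 2·1 + 0, so a_3 = 2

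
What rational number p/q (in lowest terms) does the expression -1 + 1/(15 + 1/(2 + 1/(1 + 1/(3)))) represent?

Work from the innermost term outward:
Start with 3.
1 + 1/(3/1) = 1 + 1/3 = 4/3
2 + 1/(4/3) = 2 + 3/4 = 11/4
15 + 1/(11/4) = 15 + 4/11 = 169/11
-1 + 1/(169/11) = -1 + 11/169 = -158/169

-158/169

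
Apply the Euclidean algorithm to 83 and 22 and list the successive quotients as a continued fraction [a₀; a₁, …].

[3; 1, 3, 2, 2]

83 = 3·22 + 17, so a_0 = 3
22 = 1·17 + 5, so a_1 = 1
17 = 3·5 + 2, so a_2 = 3
5 = 2·2 + 1, so a_3 = 2
2 = 2·1 + 0, so a_4 = 2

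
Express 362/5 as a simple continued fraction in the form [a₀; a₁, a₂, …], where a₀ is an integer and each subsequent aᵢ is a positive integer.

Run the Euclidean algorithm, recording each quotient:
362 ÷ 5 → quotient 72, remainder 2
5 ÷ 2 → quotient 2, remainder 1
2 ÷ 1 → quotient 2, remainder 0

[72; 2, 2]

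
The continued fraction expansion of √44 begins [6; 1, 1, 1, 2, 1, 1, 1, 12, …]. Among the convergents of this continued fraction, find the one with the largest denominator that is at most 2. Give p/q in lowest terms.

a_0 = 6: 6/1  (≤ bound)
a_1 = 1: 7/1  (≤ bound)
a_2 = 1: 13/2  (≤ bound)
a_3 = 1: 20/3  (> 2, stop)

13/2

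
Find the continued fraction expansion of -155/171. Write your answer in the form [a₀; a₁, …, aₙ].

⌊-155/171⌋ = -1, remainder 16
⌊171/16⌋ = 10, remainder 11
⌊16/11⌋ = 1, remainder 5
⌊11/5⌋ = 2, remainder 1
⌊5/1⌋ = 5, remainder 0

[-1; 10, 1, 2, 5]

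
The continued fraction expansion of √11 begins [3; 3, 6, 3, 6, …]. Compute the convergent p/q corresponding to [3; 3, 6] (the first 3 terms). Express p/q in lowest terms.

63/19

a_0 = 3: 3/1
a_1 = 3: 10/3
a_2 = 6: 63/19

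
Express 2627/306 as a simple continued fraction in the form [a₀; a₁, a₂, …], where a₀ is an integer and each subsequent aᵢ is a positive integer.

[8; 1, 1, 2, 2, 3, 1, 5]

⌊2627/306⌋ = 8, remainder 179
⌊306/179⌋ = 1, remainder 127
⌊179/127⌋ = 1, remainder 52
⌊127/52⌋ = 2, remainder 23
⌊52/23⌋ = 2, remainder 6
⌊23/6⌋ = 3, remainder 5
⌊6/5⌋ = 1, remainder 1
⌊5/1⌋ = 5, remainder 0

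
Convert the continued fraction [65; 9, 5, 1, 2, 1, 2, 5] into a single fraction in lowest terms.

a_0 = 65: 65/1
a_1 = 9: 586/9
a_2 = 5: 2995/46
a_3 = 1: 3581/55
a_4 = 2: 10157/156
a_5 = 1: 13738/211
a_6 = 2: 37633/578
a_7 = 5: 201903/3101

201903/3101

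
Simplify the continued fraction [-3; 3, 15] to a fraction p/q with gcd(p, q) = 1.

a_0 = -3: -3/1
a_1 = 3: -8/3
a_2 = 15: -123/46

-123/46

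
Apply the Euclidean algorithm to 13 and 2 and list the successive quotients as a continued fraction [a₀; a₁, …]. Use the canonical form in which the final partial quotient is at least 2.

[6; 2]

⌊13/2⌋ = 6, remainder 1
⌊2/1⌋ = 2, remainder 0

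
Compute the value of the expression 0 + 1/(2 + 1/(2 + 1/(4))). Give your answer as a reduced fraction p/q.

a_0 = 0: 0/1
a_1 = 2: 1/2
a_2 = 2: 2/5
a_3 = 4: 9/22

9/22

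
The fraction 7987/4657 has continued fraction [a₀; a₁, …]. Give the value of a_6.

Apply division with remainder until the remainder is 0:
7987 ÷ 4657 → quotient 1, remainder 3330
4657 ÷ 3330 → quotient 1, remainder 1327
3330 ÷ 1327 → quotient 2, remainder 676
1327 ÷ 676 → quotient 1, remainder 651
676 ÷ 651 → quotient 1, remainder 25
651 ÷ 25 → quotient 26, remainder 1
25 ÷ 1 → quotient 25, remainder 0

25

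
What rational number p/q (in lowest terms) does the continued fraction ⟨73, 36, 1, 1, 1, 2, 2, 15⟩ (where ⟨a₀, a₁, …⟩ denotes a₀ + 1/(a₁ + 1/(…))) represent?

783802/10733

Work from the innermost term outward:
Start with 15.
2 + 1/(15/1) = 2 + 1/15 = 31/15
2 + 1/(31/15) = 2 + 15/31 = 77/31
1 + 1/(77/31) = 1 + 31/77 = 108/77
1 + 1/(108/77) = 1 + 77/108 = 185/108
1 + 1/(185/108) = 1 + 108/185 = 293/185
36 + 1/(293/185) = 36 + 185/293 = 10733/293
73 + 1/(10733/293) = 73 + 293/10733 = 783802/10733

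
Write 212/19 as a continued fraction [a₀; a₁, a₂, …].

[11; 6, 3]

Repeatedly divide and take the remainder:
212 = 11·19 + 3, so a_0 = 11
19 = 6·3 + 1, so a_1 = 6
3 = 3·1 + 0, so a_2 = 3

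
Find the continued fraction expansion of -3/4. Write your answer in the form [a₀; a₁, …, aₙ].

[-1; 4]

-3 ÷ 4 → quotient -1, remainder 1
4 ÷ 1 → quotient 4, remainder 0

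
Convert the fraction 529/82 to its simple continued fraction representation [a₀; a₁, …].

Apply division with remainder until the remainder is 0:
529 ÷ 82 → quotient 6, remainder 37
82 ÷ 37 → quotient 2, remainder 8
37 ÷ 8 → quotient 4, remainder 5
8 ÷ 5 → quotient 1, remainder 3
5 ÷ 3 → quotient 1, remainder 2
3 ÷ 2 → quotient 1, remainder 1
2 ÷ 1 → quotient 2, remainder 0

[6; 2, 4, 1, 1, 1, 2]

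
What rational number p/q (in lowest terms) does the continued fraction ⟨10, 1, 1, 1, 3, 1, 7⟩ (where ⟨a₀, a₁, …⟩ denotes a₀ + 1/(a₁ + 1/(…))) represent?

1160/109

Work from the innermost term outward:
Start with 7.
1 + 1/(7/1) = 1 + 1/7 = 8/7
3 + 1/(8/7) = 3 + 7/8 = 31/8
1 + 1/(31/8) = 1 + 8/31 = 39/31
1 + 1/(39/31) = 1 + 31/39 = 70/39
1 + 1/(70/39) = 1 + 39/70 = 109/70
10 + 1/(109/70) = 10 + 70/109 = 1160/109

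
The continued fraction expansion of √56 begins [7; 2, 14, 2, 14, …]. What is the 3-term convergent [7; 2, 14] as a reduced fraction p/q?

Collapse the nested fraction from the inside out:
Start with 14.
2 + 1/(14/1) = 2 + 1/14 = 29/14
7 + 1/(29/14) = 7 + 14/29 = 217/29

217/29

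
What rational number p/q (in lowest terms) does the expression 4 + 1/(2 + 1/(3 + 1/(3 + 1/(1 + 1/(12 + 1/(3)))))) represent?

a_0 = 4: 4/1
a_1 = 2: 9/2
a_2 = 3: 31/7
a_3 = 3: 102/23
a_4 = 1: 133/30
a_5 = 12: 1698/383
a_6 = 3: 5227/1179

5227/1179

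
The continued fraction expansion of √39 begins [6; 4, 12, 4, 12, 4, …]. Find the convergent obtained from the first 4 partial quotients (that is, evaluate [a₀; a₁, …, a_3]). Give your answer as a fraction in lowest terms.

1249/200

Use the convergent recurrence hₖ = aₖ·hₖ₋₁ + hₖ₋₂ (and likewise for the denominators kₖ):
a_0 = 6: 6/1
a_1 = 4: 25/4
a_2 = 12: 306/49
a_3 = 4: 1249/200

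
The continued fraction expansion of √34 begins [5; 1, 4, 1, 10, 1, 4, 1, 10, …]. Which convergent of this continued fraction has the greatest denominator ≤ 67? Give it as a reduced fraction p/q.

379/65

List convergents until the denominator exceeds the bound:
a_0 = 5: 5/1  (≤ bound)
a_1 = 1: 6/1  (≤ bound)
a_2 = 4: 29/5  (≤ bound)
a_3 = 1: 35/6  (≤ bound)
a_4 = 10: 379/65  (≤ bound)
a_5 = 1: 414/71  (> 67, stop)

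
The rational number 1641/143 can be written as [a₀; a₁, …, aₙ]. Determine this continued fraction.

[11; 2, 9, 1, 2, 2]

1641 = 11·143 + 68, so a_0 = 11
143 = 2·68 + 7, so a_1 = 2
68 = 9·7 + 5, so a_2 = 9
7 = 1·5 + 2, so a_3 = 1
5 = 2·2 + 1, so a_4 = 2
2 = 2·1 + 0, so a_5 = 2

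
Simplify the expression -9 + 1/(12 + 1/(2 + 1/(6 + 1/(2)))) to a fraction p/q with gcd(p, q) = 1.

-3113/349

a_0 = -9: -9/1
a_1 = 12: -107/12
a_2 = 2: -223/25
a_3 = 6: -1445/162
a_4 = 2: -3113/349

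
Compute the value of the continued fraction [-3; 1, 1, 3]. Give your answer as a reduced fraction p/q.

-17/7

Compute successive convergents:
a_0 = -3: -3/1
a_1 = 1: -2/1
a_2 = 1: -5/2
a_3 = 3: -17/7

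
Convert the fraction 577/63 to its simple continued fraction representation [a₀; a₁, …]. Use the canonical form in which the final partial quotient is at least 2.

577 ÷ 63 → quotient 9, remainder 10
63 ÷ 10 → quotient 6, remainder 3
10 ÷ 3 → quotient 3, remainder 1
3 ÷ 1 → quotient 3, remainder 0

[9; 6, 3, 3]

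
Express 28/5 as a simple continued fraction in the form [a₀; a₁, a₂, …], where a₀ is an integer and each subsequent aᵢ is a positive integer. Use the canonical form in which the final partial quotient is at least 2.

[5; 1, 1, 2]

Apply division with remainder until the remainder is 0:
⌊28/5⌋ = 5, remainder 3
⌊5/3⌋ = 1, remainder 2
⌊3/2⌋ = 1, remainder 1
⌊2/1⌋ = 2, remainder 0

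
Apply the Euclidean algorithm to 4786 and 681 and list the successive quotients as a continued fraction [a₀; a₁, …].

Repeatedly divide and take the remainder:
4786 ÷ 681 → quotient 7, remainder 19
681 ÷ 19 → quotient 35, remainder 16
19 ÷ 16 → quotient 1, remainder 3
16 ÷ 3 → quotient 5, remainder 1
3 ÷ 1 → quotient 3, remainder 0

[7; 35, 1, 5, 3]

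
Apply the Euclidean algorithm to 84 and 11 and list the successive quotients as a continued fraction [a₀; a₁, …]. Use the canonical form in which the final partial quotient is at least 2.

[7; 1, 1, 1, 3]

84 = 7·11 + 7, so a_0 = 7
11 = 1·7 + 4, so a_1 = 1
7 = 1·4 + 3, so a_2 = 1
4 = 1·3 + 1, so a_3 = 1
3 = 3·1 + 0, so a_4 = 3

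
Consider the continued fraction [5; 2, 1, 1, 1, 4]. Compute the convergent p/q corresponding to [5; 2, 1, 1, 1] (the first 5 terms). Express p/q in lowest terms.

Start with 1.
1 + 1/(1/1) = 1 + 1/1 = 2/1
1 + 1/(2/1) = 1 + 1/2 = 3/2
2 + 1/(3/2) = 2 + 2/3 = 8/3
5 + 1/(8/3) = 5 + 3/8 = 43/8

43/8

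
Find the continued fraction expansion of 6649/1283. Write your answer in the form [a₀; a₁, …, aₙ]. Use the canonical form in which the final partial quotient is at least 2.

6649 = 5·1283 + 234, so a_0 = 5
1283 = 5·234 + 113, so a_1 = 5
234 = 2·113 + 8, so a_2 = 2
113 = 14·8 + 1, so a_3 = 14
8 = 8·1 + 0, so a_4 = 8

[5; 5, 2, 14, 8]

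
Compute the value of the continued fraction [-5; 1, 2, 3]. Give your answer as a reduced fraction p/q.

-43/10

Work from the innermost term outward:
Start with 3.
2 + 1/(3/1) = 2 + 1/3 = 7/3
1 + 1/(7/3) = 1 + 3/7 = 10/7
-5 + 1/(10/7) = -5 + 7/10 = -43/10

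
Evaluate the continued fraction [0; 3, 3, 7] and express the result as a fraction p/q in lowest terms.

22/73

Build up convergents one term at a time:
a_0 = 0: 0/1
a_1 = 3: 1/3
a_2 = 3: 3/10
a_3 = 7: 22/73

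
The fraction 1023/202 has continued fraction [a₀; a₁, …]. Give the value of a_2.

1023 ÷ 202 → quotient 5, remainder 13
202 ÷ 13 → quotient 15, remainder 7
13 ÷ 7 → quotient 1, remainder 6

1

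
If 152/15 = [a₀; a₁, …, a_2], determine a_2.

Apply division with remainder until the remainder is 0:
⌊152/15⌋ = 10, remainder 2
⌊15/2⌋ = 7, remainder 1
⌊2/1⌋ = 2, remainder 0

2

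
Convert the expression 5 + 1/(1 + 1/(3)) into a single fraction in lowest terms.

Work from the innermost term outward:
Start with 3.
1 + 1/(3/1) = 1 + 1/3 = 4/3
5 + 1/(4/3) = 5 + 3/4 = 23/4

23/4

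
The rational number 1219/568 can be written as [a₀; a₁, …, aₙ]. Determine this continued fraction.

1219 ÷ 568 → quotient 2, remainder 83
568 ÷ 83 → quotient 6, remainder 70
83 ÷ 70 → quotient 1, remainder 13
70 ÷ 13 → quotient 5, remainder 5
13 ÷ 5 → quotient 2, remainder 3
5 ÷ 3 → quotient 1, remainder 2
3 ÷ 2 → quotient 1, remainder 1
2 ÷ 1 → quotient 2, remainder 0

[2; 6, 1, 5, 2, 1, 1, 2]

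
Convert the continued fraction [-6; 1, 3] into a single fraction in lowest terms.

-21/4

Compute successive convergents:
a_0 = -6: -6/1
a_1 = 1: -5/1
a_2 = 3: -21/4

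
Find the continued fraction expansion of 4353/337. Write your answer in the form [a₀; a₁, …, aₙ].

⌊4353/337⌋ = 12, remainder 309
⌊337/309⌋ = 1, remainder 28
⌊309/28⌋ = 11, remainder 1
⌊28/1⌋ = 28, remainder 0

[12; 1, 11, 28]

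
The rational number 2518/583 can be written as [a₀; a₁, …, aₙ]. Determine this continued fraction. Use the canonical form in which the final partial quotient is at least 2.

[4; 3, 7, 2, 3, 1, 2]

Run the Euclidean algorithm, recording each quotient:
⌊2518/583⌋ = 4, remainder 186
⌊583/186⌋ = 3, remainder 25
⌊186/25⌋ = 7, remainder 11
⌊25/11⌋ = 2, remainder 3
⌊11/3⌋ = 3, remainder 2
⌊3/2⌋ = 1, remainder 1
⌊2/1⌋ = 2, remainder 0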